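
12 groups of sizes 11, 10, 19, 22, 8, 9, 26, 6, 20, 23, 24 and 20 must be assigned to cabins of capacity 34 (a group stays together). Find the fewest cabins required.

7

Total = 26 + 24 + 23 + 22 + 20 + 20 + 19 + 11 + 10 + 9 + 8 + 6 = 198.
Lower bound: ⌈198/34⌉ = 6 cabins.
Also, 7 groups each exceed 17, and no two of those can share a cabin, so at least 7 cabins are needed.
A packing using 7 cabins:
  cabin 1: 26 + 8 = 34
  cabin 2: 24 + 10 = 34
  cabin 3: 23 + 11 = 34
  cabin 4: 22 + 9 = 31
  cabin 5: 20 + 6 = 26
  cabin 6: 20 = 20
  cabin 7: 19 = 19
This matches the lower bound, so 7 is optimal.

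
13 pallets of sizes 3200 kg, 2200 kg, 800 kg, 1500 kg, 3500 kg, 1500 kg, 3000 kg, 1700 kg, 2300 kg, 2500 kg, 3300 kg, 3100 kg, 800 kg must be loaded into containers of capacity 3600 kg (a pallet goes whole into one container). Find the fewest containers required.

Total = 3500 + 3300 + 3200 + 3100 + 3000 + 2500 + 2300 + 2200 + 1700 + 1500 + 1500 + 800 + 800 = 29400 kg.
Lower bound: ⌈29400/3600⌉ = 9 containers.
A packing using 10 containers:
  container 1: 3500 = 3500
  container 2: 3300 = 3300
  container 3: 3200 = 3200
  container 4: 3100 = 3100
  container 5: 3000 = 3000
  container 6: 2500 + 800 = 3300
  container 7: 2300 + 800 = 3100
  container 8: 2200 = 2200
  container 9: 1700 + 1500 = 3200
  container 10: 1500 = 1500
No arrangement into 9 containers stays within capacity, so 10 is optimal.

10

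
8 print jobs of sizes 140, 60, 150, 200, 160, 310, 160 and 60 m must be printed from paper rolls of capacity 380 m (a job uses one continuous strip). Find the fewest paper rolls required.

Total = 310 + 200 + 160 + 160 + 150 + 140 + 60 + 60 = 1240 m.
Lower bound: ⌈1240/380⌉ = 4 paper rolls.
A packing using 4 paper rolls:
  roll 1: 310 + 60 = 370
  roll 2: 200 + 160 = 360
  roll 3: 160 + 150 + 60 = 370
  roll 4: 140 = 140
This matches the lower bound, so 4 is optimal.

4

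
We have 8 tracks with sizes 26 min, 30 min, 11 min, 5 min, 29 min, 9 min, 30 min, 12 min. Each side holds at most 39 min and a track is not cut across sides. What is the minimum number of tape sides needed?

5

Total = 30 + 30 + 29 + 26 + 12 + 11 + 9 + 5 = 152 min.
Lower bound: ⌈152/39⌉ = 4 tape sides.
A packing using 5 tape sides:
  side 1: 30 + 9 = 39
  side 2: 30 + 5 = 35
  side 3: 29 = 29
  side 4: 26 + 12 = 38
  side 5: 11 = 11
No arrangement into 4 tape sides stays within capacity, so 5 is optimal.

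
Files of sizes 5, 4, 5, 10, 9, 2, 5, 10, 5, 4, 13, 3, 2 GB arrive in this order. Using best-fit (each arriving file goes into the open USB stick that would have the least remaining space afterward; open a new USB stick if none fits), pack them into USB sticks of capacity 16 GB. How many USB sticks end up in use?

  5 → USB stick 1 (new)  [load 5/16]
  4 → USB stick 1  [load 9/16]
  5 → USB stick 1  [load 14/16]
  10 → USB stick 2 (new)  [load 10/16]
  9 → USB stick 3 (new)  [load 9/16]
  2 → USB stick 1  [load 16/16]
  5 → USB stick 2  [load 15/16]
  10 → USB stick 4 (new)  [load 10/16]
  5 → USB stick 4  [load 15/16]
  4 → USB stick 3  [load 13/16]
  13 → USB stick 5 (new)  [load 13/16]
  3 → USB stick 3  [load 16/16]
  2 → USB stick 5  [load 15/16]
5 USB sticks opened.

5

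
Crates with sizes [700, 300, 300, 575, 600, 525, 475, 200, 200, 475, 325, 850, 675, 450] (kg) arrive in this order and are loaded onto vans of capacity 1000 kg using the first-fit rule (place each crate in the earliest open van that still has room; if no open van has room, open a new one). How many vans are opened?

  700 → van 1 (new)  [load 700/1000]
  300 → van 1  [load 1000/1000]
  300 → van 2 (new)  [load 300/1000]
  575 → van 2  [load 875/1000]
  600 → van 3 (new)  [load 600/1000]
  525 → van 4 (new)  [load 525/1000]
  475 → van 4  [load 1000/1000]
  200 → van 3  [load 800/1000]
  200 → van 3  [load 1000/1000]
  475 → van 5 (new)  [load 475/1000]
  325 → van 5  [load 800/1000]
  850 → van 6 (new)  [load 850/1000]
  675 → van 7 (new)  [load 675/1000]
  450 → van 8 (new)  [load 450/1000]
8 vans opened.

8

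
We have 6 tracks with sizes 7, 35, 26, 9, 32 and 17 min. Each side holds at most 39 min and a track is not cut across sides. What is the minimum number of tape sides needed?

4

Total = 35 + 32 + 26 + 17 + 9 + 7 = 126 min.
Lower bound: ⌈126/39⌉ = 4 tape sides.
A packing using 4 tape sides:
  side 1: 35 = 35
  side 2: 32 + 7 = 39
  side 3: 26 + 9 = 35
  side 4: 17 = 17
This matches the lower bound, so 4 is optimal.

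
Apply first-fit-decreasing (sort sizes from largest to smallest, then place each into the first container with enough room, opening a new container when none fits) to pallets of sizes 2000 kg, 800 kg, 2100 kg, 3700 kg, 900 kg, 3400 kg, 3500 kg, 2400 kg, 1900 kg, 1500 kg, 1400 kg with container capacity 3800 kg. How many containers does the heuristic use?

7

Sorted descending: 3700, 3500, 3400, 2400, 2100, 2000, 1900, 1500, 1400, 900, 800.
  3700 → container 1 (new)  [load 3700/3800]
  3500 → container 2 (new)  [load 3500/3800]
  3400 → container 3 (new)  [load 3400/3800]
  2400 → container 4 (new)  [load 2400/3800]
  2100 → container 5 (new)  [load 2100/3800]
  2000 → container 6 (new)  [load 2000/3800]
  1900 → container 7 (new)  [load 1900/3800]
  1500 → container 5  [load 3600/3800]
  1400 → container 4  [load 3800/3800]
  900 → container 6  [load 2900/3800]
  800 → container 6  [load 3700/3800]
7 containers opened.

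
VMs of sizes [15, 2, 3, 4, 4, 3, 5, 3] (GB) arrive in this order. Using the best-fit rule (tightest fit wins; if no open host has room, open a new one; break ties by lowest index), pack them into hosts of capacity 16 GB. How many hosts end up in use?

3

  15 → host 1 (new)  [load 15/16]
  2 → host 2 (new)  [load 2/16]
  3 → host 2  [load 5/16]
  4 → host 2  [load 9/16]
  4 → host 2  [load 13/16]
  3 → host 2  [load 16/16]
  5 → host 3 (new)  [load 5/16]
  3 → host 3  [load 8/16]
3 hosts opened.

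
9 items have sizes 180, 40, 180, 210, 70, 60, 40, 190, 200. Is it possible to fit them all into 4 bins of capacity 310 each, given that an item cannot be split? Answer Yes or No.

Total = 1170; ⌈1170/310⌉ = 4.
5 items each exceed half the capacity and cannot share a bin, forcing at least 5 bins.
At least 5 bins are required, but only 4 are allowed.

No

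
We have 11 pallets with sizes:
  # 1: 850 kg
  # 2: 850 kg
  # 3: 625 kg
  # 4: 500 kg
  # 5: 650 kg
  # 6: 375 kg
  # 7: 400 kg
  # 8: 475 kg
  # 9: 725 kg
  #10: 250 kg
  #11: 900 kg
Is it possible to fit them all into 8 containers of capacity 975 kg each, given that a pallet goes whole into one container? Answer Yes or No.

A valid assignment using 8 containers:
  container 1: 900 = 900
  container 2: 850 = 850
  container 3: 850 = 850
  container 4: 725 + 250 = 975
  container 5: 650 = 650
  container 6: 625 = 625
  container 7: 500 + 475 = 975
  container 8: 400 + 375 = 775
Every load is within 975 kg, so 8 containers suffice.

Yes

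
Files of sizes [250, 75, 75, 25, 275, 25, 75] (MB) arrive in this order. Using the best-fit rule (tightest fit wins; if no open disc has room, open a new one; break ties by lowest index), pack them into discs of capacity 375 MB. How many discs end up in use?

3

  250 → disc 1 (new)  [load 250/375]
  75 → disc 1  [load 325/375]
  75 → disc 2 (new)  [load 75/375]
  25 → disc 1  [load 350/375]
  275 → disc 2  [load 350/375]
  25 → disc 1  [load 375/375]
  75 → disc 3 (new)  [load 75/375]
3 discs opened.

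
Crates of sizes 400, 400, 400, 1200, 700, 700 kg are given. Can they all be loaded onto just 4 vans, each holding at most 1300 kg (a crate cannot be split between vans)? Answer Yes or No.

A valid assignment using 4 vans:
  van 1: 1200 = 1200
  van 2: 700 + 400 = 1100
  van 3: 700 + 400 = 1100
  van 4: 400 = 400
Every load is within 1300 kg, so 4 vans suffice.

Yes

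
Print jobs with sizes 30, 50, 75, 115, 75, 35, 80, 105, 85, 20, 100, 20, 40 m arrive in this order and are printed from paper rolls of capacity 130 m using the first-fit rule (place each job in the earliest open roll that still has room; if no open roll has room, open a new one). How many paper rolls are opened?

  30 → roll 1 (new)  [load 30/130]
  50 → roll 1  [load 80/130]
  75 → roll 2 (new)  [load 75/130]
  115 → roll 3 (new)  [load 115/130]
  75 → roll 4 (new)  [load 75/130]
  35 → roll 1  [load 115/130]
  80 → roll 5 (new)  [load 80/130]
  105 → roll 6 (new)  [load 105/130]
  85 → roll 7 (new)  [load 85/130]
  20 → roll 2  [load 95/130]
  100 → roll 8 (new)  [load 100/130]
  20 → roll 2  [load 115/130]
  40 → roll 4  [load 115/130]
8 paper rolls opened.

8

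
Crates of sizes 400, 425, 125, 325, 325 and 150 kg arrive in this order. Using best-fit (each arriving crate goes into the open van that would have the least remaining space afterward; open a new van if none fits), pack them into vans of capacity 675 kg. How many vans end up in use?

  400 → van 1 (new)  [load 400/675]
  425 → van 2 (new)  [load 425/675]
  125 → van 2  [load 550/675]
  325 → van 3 (new)  [load 325/675]
  325 → van 3  [load 650/675]
  150 → van 1  [load 550/675]
3 vans opened.

3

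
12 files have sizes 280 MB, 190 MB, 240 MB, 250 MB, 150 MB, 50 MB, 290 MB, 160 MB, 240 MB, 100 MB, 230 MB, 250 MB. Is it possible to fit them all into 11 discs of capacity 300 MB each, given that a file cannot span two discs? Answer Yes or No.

Yes

A valid assignment using 10 discs:
  disc 1: 290 = 290
  disc 2: 280 = 280
  disc 3: 250 + 50 = 300
  disc 4: 250 = 250
  disc 5: 240 = 240
  disc 6: 240 = 240
  disc 7: 230 = 230
  disc 8: 190 + 100 = 290
  disc 9: 160 = 160
  disc 10: 150 = 150
That uses only 10 ≤ 11, so 11 discs are enough.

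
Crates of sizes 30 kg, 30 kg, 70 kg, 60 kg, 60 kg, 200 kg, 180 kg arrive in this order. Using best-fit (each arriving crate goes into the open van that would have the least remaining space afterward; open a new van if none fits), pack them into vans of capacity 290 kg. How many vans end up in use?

  30 → van 1 (new)  [load 30/290]
  30 → van 1  [load 60/290]
  70 → van 1  [load 130/290]
  60 → van 1  [load 190/290]
  60 → van 1  [load 250/290]
  200 → van 2 (new)  [load 200/290]
  180 → van 3 (new)  [load 180/290]
3 vans opened.

3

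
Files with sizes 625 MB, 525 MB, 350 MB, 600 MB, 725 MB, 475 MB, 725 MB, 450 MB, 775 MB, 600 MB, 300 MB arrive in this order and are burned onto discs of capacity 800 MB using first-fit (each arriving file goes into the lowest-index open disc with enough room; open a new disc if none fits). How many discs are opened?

9

  625 → disc 1 (new)  [load 625/800]
  525 → disc 2 (new)  [load 525/800]
  350 → disc 3 (new)  [load 350/800]
  600 → disc 4 (new)  [load 600/800]
  725 → disc 5 (new)  [load 725/800]
  475 → disc 6 (new)  [load 475/800]
  725 → disc 7 (new)  [load 725/800]
  450 → disc 3  [load 800/800]
  775 → disc 8 (new)  [load 775/800]
  600 → disc 9 (new)  [load 600/800]
  300 → disc 6  [load 775/800]
9 discs opened.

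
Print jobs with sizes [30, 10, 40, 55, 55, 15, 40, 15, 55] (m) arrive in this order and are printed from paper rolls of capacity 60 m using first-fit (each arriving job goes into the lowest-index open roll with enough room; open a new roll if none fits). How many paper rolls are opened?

6

  30 → roll 1 (new)  [load 30/60]
  10 → roll 1  [load 40/60]
  40 → roll 2 (new)  [load 40/60]
  55 → roll 3 (new)  [load 55/60]
  55 → roll 4 (new)  [load 55/60]
  15 → roll 1  [load 55/60]
  40 → roll 5 (new)  [load 40/60]
  15 → roll 2  [load 55/60]
  55 → roll 6 (new)  [load 55/60]
6 paper rolls opened.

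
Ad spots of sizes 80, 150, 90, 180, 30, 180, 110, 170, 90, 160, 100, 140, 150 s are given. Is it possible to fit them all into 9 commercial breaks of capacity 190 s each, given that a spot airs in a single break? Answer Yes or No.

No

Total = 1630 s; ⌈1630/190⌉ = 9.
The bound of 9 does not rule out 9, but exhaustive search shows no assignment into 9 commercial breaks of capacity 190 s exists — the minimum is 10.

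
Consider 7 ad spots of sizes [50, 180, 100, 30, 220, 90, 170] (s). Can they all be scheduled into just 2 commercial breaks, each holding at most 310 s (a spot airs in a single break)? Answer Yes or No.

Total = 840 s; ⌈840/310⌉ = 3.
At least 3 commercial breaks are required, but only 2 are allowed.

No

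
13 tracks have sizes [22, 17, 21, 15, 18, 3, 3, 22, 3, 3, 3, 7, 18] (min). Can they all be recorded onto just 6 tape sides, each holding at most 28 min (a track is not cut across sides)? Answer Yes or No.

No

Total = 155 min; ⌈155/28⌉ = 6.
7 tracks each exceed half the capacity and cannot share a side, forcing at least 7 tape sides.
At least 7 tape sides are required, but only 6 are allowed.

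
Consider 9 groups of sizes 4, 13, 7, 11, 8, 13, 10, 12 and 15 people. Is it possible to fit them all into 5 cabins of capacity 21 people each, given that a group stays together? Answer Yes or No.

Yes

A valid assignment using 5 cabins:
  cabin 1: 15 + 4 = 19
  cabin 2: 13 + 8 = 21
  cabin 3: 13 + 7 = 20
  cabin 4: 12 = 12
  cabin 5: 11 + 10 = 21
Every load is within 21 people, so 5 cabins suffice.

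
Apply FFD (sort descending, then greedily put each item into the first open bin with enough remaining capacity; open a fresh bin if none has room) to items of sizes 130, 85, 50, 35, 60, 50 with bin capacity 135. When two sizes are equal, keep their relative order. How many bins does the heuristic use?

4

Sorted descending: 130, 85, 60, 50, 50, 35.
  130 → bin 1 (new)  [load 130/135]
  85 → bin 2 (new)  [load 85/135]
  60 → bin 3 (new)  [load 60/135]
  50 → bin 2  [load 135/135]
  50 → bin 3  [load 110/135]
  35 → bin 4 (new)  [load 35/135]
4 bins opened.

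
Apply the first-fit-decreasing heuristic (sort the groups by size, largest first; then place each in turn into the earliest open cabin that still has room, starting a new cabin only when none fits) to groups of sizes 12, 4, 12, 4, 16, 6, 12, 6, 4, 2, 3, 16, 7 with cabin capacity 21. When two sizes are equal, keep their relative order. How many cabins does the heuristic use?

Sorted descending: 16, 16, 12, 12, 12, 7, 6, 6, 4, 4, 4, 3, 2.
  16 → cabin 1 (new)  [load 16/21]
  16 → cabin 2 (new)  [load 16/21]
  12 → cabin 3 (new)  [load 12/21]
  12 → cabin 4 (new)  [load 12/21]
  12 → cabin 5 (new)  [load 12/21]
  7 → cabin 3  [load 19/21]
  6 → cabin 4  [load 18/21]
  6 → cabin 5  [load 18/21]
  4 → cabin 1  [load 20/21]
  4 → cabin 2  [load 20/21]
  4 → cabin 6 (new)  [load 4/21]
  3 → cabin 4  [load 21/21]
  2 → cabin 3  [load 21/21]
6 cabins opened.

6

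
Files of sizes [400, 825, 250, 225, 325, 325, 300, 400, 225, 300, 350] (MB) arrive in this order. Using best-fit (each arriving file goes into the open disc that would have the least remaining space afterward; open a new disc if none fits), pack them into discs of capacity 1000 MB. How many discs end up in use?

  400 → disc 1 (new)  [load 400/1000]
  825 → disc 2 (new)  [load 825/1000]
  250 → disc 1  [load 650/1000]
  225 → disc 1  [load 875/1000]
  325 → disc 3 (new)  [load 325/1000]
  325 → disc 3  [load 650/1000]
  300 → disc 3  [load 950/1000]
  400 → disc 4 (new)  [load 400/1000]
  225 → disc 4  [load 625/1000]
  300 → disc 4  [load 925/1000]
  350 → disc 5 (new)  [load 350/1000]
5 discs opened.

5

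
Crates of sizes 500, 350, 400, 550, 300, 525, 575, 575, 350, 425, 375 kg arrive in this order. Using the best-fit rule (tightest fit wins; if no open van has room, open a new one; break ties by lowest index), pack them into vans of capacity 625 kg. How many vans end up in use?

11

  500 → van 1 (new)  [load 500/625]
  350 → van 2 (new)  [load 350/625]
  400 → van 3 (new)  [load 400/625]
  550 → van 4 (new)  [load 550/625]
  300 → van 5 (new)  [load 300/625]
  525 → van 6 (new)  [load 525/625]
  575 → van 7 (new)  [load 575/625]
  575 → van 8 (new)  [load 575/625]
  350 → van 9 (new)  [load 350/625]
  425 → van 10 (new)  [load 425/625]
  375 → van 11 (new)  [load 375/625]
11 vans opened.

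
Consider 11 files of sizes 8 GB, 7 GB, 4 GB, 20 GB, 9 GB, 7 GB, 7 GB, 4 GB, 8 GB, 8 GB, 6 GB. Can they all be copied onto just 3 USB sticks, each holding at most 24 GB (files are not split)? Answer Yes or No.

Total = 88 GB; ⌈88/24⌉ = 4.
At least 4 USB sticks are required, but only 3 are allowed.

No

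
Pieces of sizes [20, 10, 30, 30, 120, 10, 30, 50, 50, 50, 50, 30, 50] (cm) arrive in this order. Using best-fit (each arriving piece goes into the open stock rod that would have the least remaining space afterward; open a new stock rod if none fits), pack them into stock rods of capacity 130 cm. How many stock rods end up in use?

  20 → stock rod 1 (new)  [load 20/130]
  10 → stock rod 1  [load 30/130]
  30 → stock rod 1  [load 60/130]
  30 → stock rod 1  [load 90/130]
  120 → stock rod 2 (new)  [load 120/130]
  10 → stock rod 2  [load 130/130]
  30 → stock rod 1  [load 120/130]
  50 → stock rod 3 (new)  [load 50/130]
  50 → stock rod 3  [load 100/130]
  50 → stock rod 4 (new)  [load 50/130]
  50 → stock rod 4  [load 100/130]
  30 → stock rod 3  [load 130/130]
  50 → stock rod 5 (new)  [load 50/130]
5 stock rods opened.

5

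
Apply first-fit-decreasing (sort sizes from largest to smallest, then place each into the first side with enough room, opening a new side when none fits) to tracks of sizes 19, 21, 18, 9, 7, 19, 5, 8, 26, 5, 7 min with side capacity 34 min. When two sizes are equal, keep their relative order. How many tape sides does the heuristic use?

5

Sorted descending: 26, 21, 19, 19, 18, 9, 8, 7, 7, 5, 5.
  26 → side 1 (new)  [load 26/34]
  21 → side 2 (new)  [load 21/34]
  19 → side 3 (new)  [load 19/34]
  19 → side 4 (new)  [load 19/34]
  18 → side 5 (new)  [load 18/34]
  9 → side 2  [load 30/34]
  8 → side 1  [load 34/34]
  7 → side 3  [load 26/34]
  7 → side 3  [load 33/34]
  5 → side 4  [load 24/34]
  5 → side 4  [load 29/34]
5 tape sides opened.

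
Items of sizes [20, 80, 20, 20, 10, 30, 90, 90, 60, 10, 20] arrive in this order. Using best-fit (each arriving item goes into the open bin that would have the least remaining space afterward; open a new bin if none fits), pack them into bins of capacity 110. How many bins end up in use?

  20 → bin 1 (new)  [load 20/110]
  80 → bin 1  [load 100/110]
  20 → bin 2 (new)  [load 20/110]
  20 → bin 2  [load 40/110]
  10 → bin 1  [load 110/110]
  30 → bin 2  [load 70/110]
  90 → bin 3 (new)  [load 90/110]
  90 → bin 4 (new)  [load 90/110]
  60 → bin 5 (new)  [load 60/110]
  10 → bin 3  [load 100/110]
  20 → bin 4  [load 110/110]
5 bins opened.

5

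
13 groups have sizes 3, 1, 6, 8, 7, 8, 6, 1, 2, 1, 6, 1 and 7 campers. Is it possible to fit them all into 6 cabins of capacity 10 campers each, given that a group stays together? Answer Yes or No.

Total = 57 campers; ⌈57/10⌉ = 6.
7 groups each exceed half the capacity and cannot share a cabin, forcing at least 7 cabins.
At least 7 cabins are required, but only 6 are allowed.

No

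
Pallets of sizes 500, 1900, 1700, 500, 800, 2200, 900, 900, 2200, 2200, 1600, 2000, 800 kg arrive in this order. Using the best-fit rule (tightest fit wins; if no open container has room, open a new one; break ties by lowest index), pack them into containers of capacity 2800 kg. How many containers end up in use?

8

  500 → container 1 (new)  [load 500/2800]
  1900 → container 1  [load 2400/2800]
  1700 → container 2 (new)  [load 1700/2800]
  500 → container 2  [load 2200/2800]
  800 → container 3 (new)  [load 800/2800]
  2200 → container 4 (new)  [load 2200/2800]
  900 → container 3  [load 1700/2800]
  900 → container 3  [load 2600/2800]
  2200 → container 5 (new)  [load 2200/2800]
  2200 → container 6 (new)  [load 2200/2800]
  1600 → container 7 (new)  [load 1600/2800]
  2000 → container 8 (new)  [load 2000/2800]
  800 → container 8  [load 2800/2800]
8 containers opened.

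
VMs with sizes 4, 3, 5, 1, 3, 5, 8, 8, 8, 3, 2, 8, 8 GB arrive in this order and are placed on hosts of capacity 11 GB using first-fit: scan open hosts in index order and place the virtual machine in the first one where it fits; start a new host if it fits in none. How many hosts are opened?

  4 → host 1 (new)  [load 4/11]
  3 → host 1  [load 7/11]
  5 → host 2 (new)  [load 5/11]
  1 → host 1  [load 8/11]
  3 → host 1  [load 11/11]
  5 → host 2  [load 10/11]
  8 → host 3 (new)  [load 8/11]
  8 → host 4 (new)  [load 8/11]
  8 → host 5 (new)  [load 8/11]
  3 → host 3  [load 11/11]
  2 → host 4  [load 10/11]
  8 → host 6 (new)  [load 8/11]
  8 → host 7 (new)  [load 8/11]
7 hosts opened.

7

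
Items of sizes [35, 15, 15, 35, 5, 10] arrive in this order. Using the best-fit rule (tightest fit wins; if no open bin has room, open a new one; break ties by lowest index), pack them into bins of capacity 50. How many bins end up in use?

3

  35 → bin 1 (new)  [load 35/50]
  15 → bin 1  [load 50/50]
  15 → bin 2 (new)  [load 15/50]
  35 → bin 2  [load 50/50]
  5 → bin 3 (new)  [load 5/50]
  10 → bin 3  [load 15/50]
3 bins opened.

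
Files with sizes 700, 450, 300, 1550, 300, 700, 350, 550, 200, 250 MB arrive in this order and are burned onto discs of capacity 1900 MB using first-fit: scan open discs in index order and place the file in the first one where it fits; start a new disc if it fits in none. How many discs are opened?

3

  700 → disc 1 (new)  [load 700/1900]
  450 → disc 1  [load 1150/1900]
  300 → disc 1  [load 1450/1900]
  1550 → disc 2 (new)  [load 1550/1900]
  300 → disc 1  [load 1750/1900]
  700 → disc 3 (new)  [load 700/1900]
  350 → disc 2  [load 1900/1900]
  550 → disc 3  [load 1250/1900]
  200 → disc 3  [load 1450/1900]
  250 → disc 3  [load 1700/1900]
3 discs opened.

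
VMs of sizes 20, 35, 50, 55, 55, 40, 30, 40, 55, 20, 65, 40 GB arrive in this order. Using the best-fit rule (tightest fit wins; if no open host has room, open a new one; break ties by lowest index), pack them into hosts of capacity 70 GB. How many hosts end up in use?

  20 → host 1 (new)  [load 20/70]
  35 → host 1  [load 55/70]
  50 → host 2 (new)  [load 50/70]
  55 → host 3 (new)  [load 55/70]
  55 → host 4 (new)  [load 55/70]
  40 → host 5 (new)  [load 40/70]
  30 → host 5  [load 70/70]
  40 → host 6 (new)  [load 40/70]
  55 → host 7 (new)  [load 55/70]
  20 → host 2  [load 70/70]
  65 → host 8 (new)  [load 65/70]
  40 → host 9 (new)  [load 40/70]
9 hosts opened.

9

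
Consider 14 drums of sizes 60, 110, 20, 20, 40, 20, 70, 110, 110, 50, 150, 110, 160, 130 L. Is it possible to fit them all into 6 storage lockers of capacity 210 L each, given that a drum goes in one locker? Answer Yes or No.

Total = 1160 L; ⌈1160/210⌉ = 6.
7 drums each exceed half the capacity and cannot share a locker, forcing at least 7 storage lockers.
At least 7 storage lockers are required, but only 6 are allowed.

No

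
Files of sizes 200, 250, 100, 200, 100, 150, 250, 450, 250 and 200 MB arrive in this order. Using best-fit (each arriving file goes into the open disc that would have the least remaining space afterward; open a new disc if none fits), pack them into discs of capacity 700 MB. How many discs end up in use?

4

  200 → disc 1 (new)  [load 200/700]
  250 → disc 1  [load 450/700]
  100 → disc 1  [load 550/700]
  200 → disc 2 (new)  [load 200/700]
  100 → disc 1  [load 650/700]
  150 → disc 2  [load 350/700]
  250 → disc 2  [load 600/700]
  450 → disc 3 (new)  [load 450/700]
  250 → disc 3  [load 700/700]
  200 → disc 4 (new)  [load 200/700]
4 discs opened.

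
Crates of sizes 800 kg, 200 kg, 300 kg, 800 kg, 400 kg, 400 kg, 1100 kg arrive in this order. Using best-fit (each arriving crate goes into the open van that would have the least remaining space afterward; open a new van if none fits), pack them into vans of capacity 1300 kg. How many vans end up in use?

  800 → van 1 (new)  [load 800/1300]
  200 → van 1  [load 1000/1300]
  300 → van 1  [load 1300/1300]
  800 → van 2 (new)  [load 800/1300]
  400 → van 2  [load 1200/1300]
  400 → van 3 (new)  [load 400/1300]
  1100 → van 4 (new)  [load 1100/1300]
4 vans opened.

4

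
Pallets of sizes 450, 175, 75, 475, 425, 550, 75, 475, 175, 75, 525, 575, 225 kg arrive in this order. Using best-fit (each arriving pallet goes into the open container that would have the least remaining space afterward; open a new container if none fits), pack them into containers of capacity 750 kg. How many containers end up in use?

  450 → container 1 (new)  [load 450/750]
  175 → container 1  [load 625/750]
  75 → container 1  [load 700/750]
  475 → container 2 (new)  [load 475/750]
  425 → container 3 (new)  [load 425/750]
  550 → container 4 (new)  [load 550/750]
  75 → container 4  [load 625/750]
  475 → container 5 (new)  [load 475/750]
  175 → container 2  [load 650/750]
  75 → container 2  [load 725/750]
  525 → container 6 (new)  [load 525/750]
  575 → container 7 (new)  [load 575/750]
  225 → container 6  [load 750/750]
7 containers opened.

7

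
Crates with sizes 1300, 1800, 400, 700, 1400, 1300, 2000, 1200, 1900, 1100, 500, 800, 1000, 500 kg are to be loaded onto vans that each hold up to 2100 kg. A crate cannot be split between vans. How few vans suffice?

8

Total = 2000 + 1900 + 1800 + 1400 + 1300 + 1300 + 1200 + 1100 + 1000 + 800 + 700 + 500 + 500 + 400 = 15900 kg.
Lower bound: ⌈15900/2100⌉ = 8 vans.
A packing using 8 vans:
  van 1: 2000 = 2000
  van 2: 1900 = 1900
  van 3: 1800 = 1800
  van 4: 1400 + 700 = 2100
  van 5: 1300 + 800 = 2100
  van 6: 1300 + 500 = 1800
  van 7: 1200 + 500 + 400 = 2100
  van 8: 1100 + 1000 = 2100
This matches the lower bound, so 8 is optimal.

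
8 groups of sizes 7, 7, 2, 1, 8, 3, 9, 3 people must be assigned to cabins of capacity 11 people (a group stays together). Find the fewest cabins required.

4

Total = 9 + 8 + 7 + 7 + 3 + 3 + 2 + 1 = 40 people.
Lower bound: ⌈40/11⌉ = 4 cabins.
A packing using 4 cabins:
  cabin 1: 9 + 2 = 11
  cabin 2: 8 + 3 = 11
  cabin 3: 7 + 3 + 1 = 11
  cabin 4: 7 = 7
This matches the lower bound, so 4 is optimal.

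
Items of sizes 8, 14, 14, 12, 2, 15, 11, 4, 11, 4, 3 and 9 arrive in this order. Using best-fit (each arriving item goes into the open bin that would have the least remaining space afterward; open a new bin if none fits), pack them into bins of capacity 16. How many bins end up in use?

  8 → bin 1 (new)  [load 8/16]
  14 → bin 2 (new)  [load 14/16]
  14 → bin 3 (new)  [load 14/16]
  12 → bin 4 (new)  [load 12/16]
  2 → bin 2  [load 16/16]
  15 → bin 5 (new)  [load 15/16]
  11 → bin 6 (new)  [load 11/16]
  4 → bin 4  [load 16/16]
  11 → bin 7 (new)  [load 11/16]
  4 → bin 6  [load 15/16]
  3 → bin 7  [load 14/16]
  9 → bin 8 (new)  [load 9/16]
8 bins opened.

8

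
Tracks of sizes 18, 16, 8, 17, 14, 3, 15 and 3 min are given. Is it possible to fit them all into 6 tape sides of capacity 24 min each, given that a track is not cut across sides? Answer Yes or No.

A valid assignment using 5 tape sides:
  side 1: 18 + 3 + 3 = 24
  side 2: 17 = 17
  side 3: 16 + 8 = 24
  side 4: 15 = 15
  side 5: 14 = 14
That uses only 5 ≤ 6, so 6 tape sides are enough.

Yes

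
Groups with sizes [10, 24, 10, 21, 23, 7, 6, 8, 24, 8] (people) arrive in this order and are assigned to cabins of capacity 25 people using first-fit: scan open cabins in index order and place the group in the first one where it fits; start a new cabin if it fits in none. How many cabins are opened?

7

  10 → cabin 1 (new)  [load 10/25]
  24 → cabin 2 (new)  [load 24/25]
  10 → cabin 1  [load 20/25]
  21 → cabin 3 (new)  [load 21/25]
  23 → cabin 4 (new)  [load 23/25]
  7 → cabin 5 (new)  [load 7/25]
  6 → cabin 5  [load 13/25]
  8 → cabin 5  [load 21/25]
  24 → cabin 6 (new)  [load 24/25]
  8 → cabin 7 (new)  [load 8/25]
7 cabins opened.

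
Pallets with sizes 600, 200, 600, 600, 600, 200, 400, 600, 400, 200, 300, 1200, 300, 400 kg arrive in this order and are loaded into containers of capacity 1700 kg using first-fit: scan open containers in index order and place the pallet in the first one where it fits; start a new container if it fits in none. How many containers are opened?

  600 → container 1 (new)  [load 600/1700]
  200 → container 1  [load 800/1700]
  600 → container 1  [load 1400/1700]
  600 → container 2 (new)  [load 600/1700]
  600 → container 2  [load 1200/1700]
  200 → container 1  [load 1600/1700]
  400 → container 2  [load 1600/1700]
  600 → container 3 (new)  [load 600/1700]
  400 → container 3  [load 1000/1700]
  200 → container 3  [load 1200/1700]
  300 → container 3  [load 1500/1700]
  1200 → container 4 (new)  [load 1200/1700]
  300 → container 4  [load 1500/1700]
  400 → container 5 (new)  [load 400/1700]
5 containers opened.

5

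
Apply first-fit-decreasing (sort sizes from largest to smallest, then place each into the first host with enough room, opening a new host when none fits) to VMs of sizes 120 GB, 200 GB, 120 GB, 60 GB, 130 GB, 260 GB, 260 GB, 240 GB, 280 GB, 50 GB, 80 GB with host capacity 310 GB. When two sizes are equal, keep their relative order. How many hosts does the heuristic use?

Sorted descending: 280, 260, 260, 240, 200, 130, 120, 120, 80, 60, 50.
  280 → host 1 (new)  [load 280/310]
  260 → host 2 (new)  [load 260/310]
  260 → host 3 (new)  [load 260/310]
  240 → host 4 (new)  [load 240/310]
  200 → host 5 (new)  [load 200/310]
  130 → host 6 (new)  [load 130/310]
  120 → host 6  [load 250/310]
  120 → host 7 (new)  [load 120/310]
  80 → host 5  [load 280/310]
  60 → host 4  [load 300/310]
  50 → host 2  [load 310/310]
7 hosts opened.

7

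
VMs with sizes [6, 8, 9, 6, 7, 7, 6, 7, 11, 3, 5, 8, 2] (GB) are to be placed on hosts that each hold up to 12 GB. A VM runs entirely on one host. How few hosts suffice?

9

Total = 11 + 9 + 8 + 8 + 7 + 7 + 7 + 6 + 6 + 6 + 5 + 3 + 2 = 85 GB.
Lower bound: ⌈85/12⌉ = 8 hosts.
A packing using 9 hosts:
  host 1: 11 = 11
  host 2: 9 + 3 = 12
  host 3: 8 + 2 = 10
  host 4: 8 = 8
  host 5: 7 + 5 = 12
  host 6: 7 = 7
  host 7: 7 = 7
  host 8: 6 + 6 = 12
  host 9: 6 = 6
No arrangement into 8 hosts stays within capacity, so 9 is optimal.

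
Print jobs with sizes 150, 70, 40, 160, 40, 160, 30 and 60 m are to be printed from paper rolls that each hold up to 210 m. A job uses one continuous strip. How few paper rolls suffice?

4

Total = 160 + 160 + 150 + 70 + 60 + 40 + 40 + 30 = 710 m.
Lower bound: ⌈710/210⌉ = 4 paper rolls.
A packing using 4 paper rolls:
  roll 1: 160 + 40 = 200
  roll 2: 160 + 40 = 200
  roll 3: 150 + 60 = 210
  roll 4: 70 + 30 = 100
This matches the lower bound, so 4 is optimal.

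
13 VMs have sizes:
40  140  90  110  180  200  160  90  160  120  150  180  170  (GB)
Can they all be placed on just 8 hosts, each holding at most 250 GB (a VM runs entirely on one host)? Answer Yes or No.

Total = 1790 GB; ⌈1790/250⌉ = 8.
The bound of 8 does not rule out 8, but exhaustive search shows no assignment into 8 hosts of capacity 250 GB exists — the minimum is 9.

No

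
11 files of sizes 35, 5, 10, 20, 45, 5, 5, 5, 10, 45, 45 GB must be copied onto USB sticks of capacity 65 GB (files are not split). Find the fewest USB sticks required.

Total = 45 + 45 + 45 + 35 + 20 + 10 + 10 + 5 + 5 + 5 + 5 = 230 GB.
Lower bound: ⌈230/65⌉ = 4 USB sticks.
A packing using 4 USB sticks:
  USB stick 1: 45 + 20 = 65
  USB stick 2: 45 + 10 + 10 = 65
  USB stick 3: 45 + 5 + 5 + 5 + 5 = 65
  USB stick 4: 35 = 35
This matches the lower bound, so 4 is optimal.

4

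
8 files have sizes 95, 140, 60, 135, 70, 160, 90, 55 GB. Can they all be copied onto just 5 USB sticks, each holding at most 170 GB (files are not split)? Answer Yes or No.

No

Total = 805 GB; ⌈805/170⌉ = 5.
The bound of 5 does not rule out 5, but exhaustive search shows no assignment into 5 USB sticks of capacity 170 GB exists — the minimum is 6.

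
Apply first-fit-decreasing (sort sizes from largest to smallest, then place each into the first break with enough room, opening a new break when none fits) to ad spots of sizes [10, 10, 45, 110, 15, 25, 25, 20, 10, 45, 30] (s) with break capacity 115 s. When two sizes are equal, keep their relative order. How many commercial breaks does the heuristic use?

4

Sorted descending: 110, 45, 45, 30, 25, 25, 20, 15, 10, 10, 10.
  110 → break 1 (new)  [load 110/115]
  45 → break 2 (new)  [load 45/115]
  45 → break 2  [load 90/115]
  30 → break 3 (new)  [load 30/115]
  25 → break 2  [load 115/115]
  25 → break 3  [load 55/115]
  20 → break 3  [load 75/115]
  15 → break 3  [load 90/115]
  10 → break 3  [load 100/115]
  10 → break 3  [load 110/115]
  10 → break 4 (new)  [load 10/115]
4 commercial breaks opened.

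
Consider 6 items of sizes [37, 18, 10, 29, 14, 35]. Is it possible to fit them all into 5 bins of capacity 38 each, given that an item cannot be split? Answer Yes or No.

Yes

A valid assignment using 5 bins:
  bin 1: 37 = 37
  bin 2: 35 = 35
  bin 3: 29 = 29
  bin 4: 18 + 14 = 32
  bin 5: 10 = 10
Every load is within 38, so 5 bins suffice.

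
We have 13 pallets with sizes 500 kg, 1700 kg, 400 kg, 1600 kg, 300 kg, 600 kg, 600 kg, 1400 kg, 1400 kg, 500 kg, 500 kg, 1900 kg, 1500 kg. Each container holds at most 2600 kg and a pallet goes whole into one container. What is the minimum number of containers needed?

6

Total = 1900 + 1700 + 1600 + 1500 + 1400 + 1400 + 600 + 600 + 500 + 500 + 500 + 400 + 300 = 12900 kg.
Lower bound: ⌈12900/2600⌉ = 5 containers.
Also, 6 pallets each exceed 1300 kg, and no two of those can share a container, so at least 6 containers are needed.
A packing using 6 containers:
  container 1: 1900 + 600 = 2500
  container 2: 1700 + 600 + 300 = 2600
  container 3: 1600 + 500 + 500 = 2600
  container 4: 1500 + 500 + 400 = 2400
  container 5: 1400 = 1400
  container 6: 1400 = 1400
This matches the lower bound, so 6 is optimal.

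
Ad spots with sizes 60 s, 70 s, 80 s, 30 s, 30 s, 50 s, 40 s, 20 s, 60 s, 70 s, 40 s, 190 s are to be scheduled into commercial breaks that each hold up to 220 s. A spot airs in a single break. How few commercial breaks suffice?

4

Total = 190 + 80 + 70 + 70 + 60 + 60 + 50 + 40 + 40 + 30 + 30 + 20 = 740 s.
Lower bound: ⌈740/220⌉ = 4 commercial breaks.
A packing using 4 commercial breaks:
  break 1: 190 + 30 = 220
  break 2: 80 + 70 + 70 = 220
  break 3: 60 + 60 + 50 + 40 = 210
  break 4: 40 + 30 + 20 = 90
This matches the lower bound, so 4 is optimal.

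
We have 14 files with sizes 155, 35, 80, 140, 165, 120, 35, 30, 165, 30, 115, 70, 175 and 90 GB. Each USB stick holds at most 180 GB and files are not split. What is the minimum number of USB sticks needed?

Total = 175 + 165 + 165 + 155 + 140 + 120 + 115 + 90 + 80 + 70 + 35 + 35 + 30 + 30 = 1405 GB.
Lower bound: ⌈1405/180⌉ = 8 USB sticks.
A packing using 9 USB sticks:
  USB stick 1: 175 = 175
  USB stick 2: 165 = 165
  USB stick 3: 165 = 165
  USB stick 4: 155 = 155
  USB stick 5: 140 + 35 = 175
  USB stick 6: 120 + 35 = 155
  USB stick 7: 115 + 30 + 30 = 175
  USB stick 8: 90 + 80 = 170
  USB stick 9: 70 = 70
No arrangement into 8 USB sticks stays within capacity, so 9 is optimal.

9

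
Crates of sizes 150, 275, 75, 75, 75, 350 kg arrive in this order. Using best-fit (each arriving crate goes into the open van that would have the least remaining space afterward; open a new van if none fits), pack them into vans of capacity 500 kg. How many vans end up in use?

  150 → van 1 (new)  [load 150/500]
  275 → van 1  [load 425/500]
  75 → van 1  [load 500/500]
  75 → van 2 (new)  [load 75/500]
  75 → van 2  [load 150/500]
  350 → van 2  [load 500/500]
2 vans opened.

2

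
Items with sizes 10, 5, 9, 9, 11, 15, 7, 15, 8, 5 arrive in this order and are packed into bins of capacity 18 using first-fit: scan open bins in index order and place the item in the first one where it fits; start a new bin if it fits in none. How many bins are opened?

  10 → bin 1 (new)  [load 10/18]
  5 → bin 1  [load 15/18]
  9 → bin 2 (new)  [load 9/18]
  9 → bin 2  [load 18/18]
  11 → bin 3 (new)  [load 11/18]
  15 → bin 4 (new)  [load 15/18]
  7 → bin 3  [load 18/18]
  15 → bin 5 (new)  [load 15/18]
  8 → bin 6 (new)  [load 8/18]
  5 → bin 6  [load 13/18]
6 bins opened.

6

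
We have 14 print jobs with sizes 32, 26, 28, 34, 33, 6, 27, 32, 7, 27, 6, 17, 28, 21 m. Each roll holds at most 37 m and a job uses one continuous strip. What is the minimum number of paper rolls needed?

Total = 34 + 33 + 32 + 32 + 28 + 28 + 27 + 27 + 26 + 21 + 17 + 7 + 6 + 6 = 324 m.
Lower bound: ⌈324/37⌉ = 9 paper rolls.
Also, 10 print jobs each exceed 37/2 m, and no two of those can share a roll, so at least 10 paper rolls are needed.
A packing using 11 paper rolls:
  roll 1: 34 = 34
  roll 2: 33 = 33
  roll 3: 32 = 32
  roll 4: 32 = 32
  roll 5: 28 + 7 = 35
  roll 6: 28 + 6 = 34
  roll 7: 27 + 6 = 33
  roll 8: 27 = 27
  roll 9: 26 = 26
  roll 10: 21 = 21
  roll 11: 17 = 17
No arrangement into 10 paper rolls stays within capacity, so 11 is optimal.

11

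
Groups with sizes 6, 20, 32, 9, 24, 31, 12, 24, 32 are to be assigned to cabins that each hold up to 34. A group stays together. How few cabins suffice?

6

Total = 32 + 32 + 31 + 24 + 24 + 20 + 12 + 9 + 6 = 190.
Lower bound: ⌈190/34⌉ = 6 cabins.
A packing using 6 cabins:
  cabin 1: 32 = 32
  cabin 2: 32 = 32
  cabin 3: 31 = 31
  cabin 4: 24 + 9 = 33
  cabin 5: 24 + 6 = 30
  cabin 6: 20 + 12 = 32
This matches the lower bound, so 6 is optimal.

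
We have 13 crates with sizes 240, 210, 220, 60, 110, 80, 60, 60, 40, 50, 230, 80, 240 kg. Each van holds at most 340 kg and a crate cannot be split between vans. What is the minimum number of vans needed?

Total = 240 + 240 + 230 + 220 + 210 + 110 + 80 + 80 + 60 + 60 + 60 + 50 + 40 = 1680 kg.
Lower bound: ⌈1680/340⌉ = 5 vans.
A packing using 5 vans:
  van 1: 240 + 80 = 320
  van 2: 240 + 60 + 40 = 340
  van 3: 230 + 110 = 340
  van 4: 220 + 60 + 60 = 340
  van 5: 210 + 80 + 50 = 340
This matches the lower bound, so 5 is optimal.

5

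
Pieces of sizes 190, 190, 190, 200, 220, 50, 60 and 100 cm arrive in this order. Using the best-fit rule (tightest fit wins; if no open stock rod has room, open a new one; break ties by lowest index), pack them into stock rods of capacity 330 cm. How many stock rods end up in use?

  190 → stock rod 1 (new)  [load 190/330]
  190 → stock rod 2 (new)  [load 190/330]
  190 → stock rod 3 (new)  [load 190/330]
  200 → stock rod 4 (new)  [load 200/330]
  220 → stock rod 5 (new)  [load 220/330]
  50 → stock rod 5  [load 270/330]
  60 → stock rod 5  [load 330/330]
  100 → stock rod 4  [load 300/330]
5 stock rods opened.

5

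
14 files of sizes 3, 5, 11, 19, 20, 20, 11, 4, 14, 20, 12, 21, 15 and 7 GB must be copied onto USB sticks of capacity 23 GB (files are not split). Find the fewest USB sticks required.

Total = 21 + 20 + 20 + 20 + 19 + 15 + 14 + 12 + 11 + 11 + 7 + 5 + 4 + 3 = 182 GB.
Lower bound: ⌈182/23⌉ = 8 USB sticks.
A packing using 9 USB sticks:
  USB stick 1: 21 = 21
  USB stick 2: 20 + 3 = 23
  USB stick 3: 20 = 20
  USB stick 4: 20 = 20
  USB stick 5: 19 + 4 = 23
  USB stick 6: 15 + 7 = 22
  USB stick 7: 14 + 5 = 19
  USB stick 8: 12 + 11 = 23
  USB stick 9: 11 = 11
No arrangement into 8 USB sticks stays within capacity, so 9 is optimal.

9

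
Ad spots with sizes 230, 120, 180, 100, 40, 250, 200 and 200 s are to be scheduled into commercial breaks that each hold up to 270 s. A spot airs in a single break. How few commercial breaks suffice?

Total = 250 + 230 + 200 + 200 + 180 + 120 + 100 + 40 = 1320 s.
Lower bound: ⌈1320/270⌉ = 5 commercial breaks.
A packing using 6 commercial breaks:
  break 1: 250 = 250
  break 2: 230 + 40 = 270
  break 3: 200 = 200
  break 4: 200 = 200
  break 5: 180 = 180
  break 6: 120 + 100 = 220
No arrangement into 5 commercial breaks stays within capacity, so 6 is optimal.

6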